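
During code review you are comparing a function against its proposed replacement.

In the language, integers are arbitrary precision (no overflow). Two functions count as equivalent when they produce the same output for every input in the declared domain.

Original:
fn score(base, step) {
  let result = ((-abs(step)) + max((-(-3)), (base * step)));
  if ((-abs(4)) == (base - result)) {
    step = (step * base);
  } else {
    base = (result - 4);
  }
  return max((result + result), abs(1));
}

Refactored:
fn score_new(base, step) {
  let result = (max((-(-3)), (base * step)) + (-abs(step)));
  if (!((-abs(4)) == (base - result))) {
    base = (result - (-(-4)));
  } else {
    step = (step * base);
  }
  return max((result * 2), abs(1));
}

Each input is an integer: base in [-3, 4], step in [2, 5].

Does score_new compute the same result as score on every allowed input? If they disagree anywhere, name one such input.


Reading the diff, among the changes: constant usage differs; also arithmetic usage differs; also boolean connective usage differs.
Tracing base=3, step=5: score: result=10, then ((-abs(4)) == (base - result)) is false, then base=6, then returns 20 | score_new: result=10, then (!((-abs(4)) == (base - result))) is true, then base=6, then returns 20 — matching result 20.
Every one of the 32 inputs gives matching results.
verdict: equivalent


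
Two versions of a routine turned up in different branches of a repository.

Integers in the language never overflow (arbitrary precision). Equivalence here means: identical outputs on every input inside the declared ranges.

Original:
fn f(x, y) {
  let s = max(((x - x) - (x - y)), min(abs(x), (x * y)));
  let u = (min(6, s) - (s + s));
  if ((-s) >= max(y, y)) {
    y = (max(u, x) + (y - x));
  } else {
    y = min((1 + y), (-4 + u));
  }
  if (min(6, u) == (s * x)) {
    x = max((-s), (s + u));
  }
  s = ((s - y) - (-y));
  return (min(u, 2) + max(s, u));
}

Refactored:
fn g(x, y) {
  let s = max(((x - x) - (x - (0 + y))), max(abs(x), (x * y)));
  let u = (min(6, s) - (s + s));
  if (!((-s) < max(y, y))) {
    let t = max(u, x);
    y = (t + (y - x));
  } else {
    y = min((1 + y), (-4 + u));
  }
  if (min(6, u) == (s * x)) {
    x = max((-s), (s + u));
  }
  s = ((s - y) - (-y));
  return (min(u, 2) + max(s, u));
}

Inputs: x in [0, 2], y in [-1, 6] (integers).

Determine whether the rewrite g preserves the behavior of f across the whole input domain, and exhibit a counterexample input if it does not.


Not equivalent: x=1, y=-1 separates them (2 vs 0).
f: s = -1; u = 1; ((-s) >= max(y, y)) -> true; y = -1; (min(6, u) == (s * x)) -> false; s = -1; return 2
g: s = 1; u = -1; (!((-s) < max(y, y))) -> true; t = 1; y = -1; (min(6, u) == (s * x)) -> false; s = 1; return 0
verdict: not equivalent; witness: x=1, y=-1


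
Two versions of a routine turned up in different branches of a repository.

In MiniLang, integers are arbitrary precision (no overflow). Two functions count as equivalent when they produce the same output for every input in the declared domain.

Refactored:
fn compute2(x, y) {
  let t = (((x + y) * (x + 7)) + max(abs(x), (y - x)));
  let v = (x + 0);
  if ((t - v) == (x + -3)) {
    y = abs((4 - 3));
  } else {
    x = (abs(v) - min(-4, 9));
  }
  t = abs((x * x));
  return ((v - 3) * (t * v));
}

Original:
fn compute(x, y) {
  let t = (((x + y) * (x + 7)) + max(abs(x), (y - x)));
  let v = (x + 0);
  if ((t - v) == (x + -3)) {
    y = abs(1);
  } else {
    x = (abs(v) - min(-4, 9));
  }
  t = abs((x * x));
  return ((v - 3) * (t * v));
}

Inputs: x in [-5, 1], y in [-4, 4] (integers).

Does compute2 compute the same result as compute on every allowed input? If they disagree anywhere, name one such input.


This is a faithful refactor — constant usage differs, arithmetic usage differs, but the computed results match everywhere.
As a probe, take x=-5, y=3: compute runs t = 4; v = -5; ((t - v) == (x + -3)) -> false; x = 9; t = 81; return 3240; compute2 runs t = 4; v = -5; ((t - v) == (x + -3)) -> false; x = 9; t = 81; return 3240; both end at 3240.
Sweeping the whole domain (63 inputs) finds no disagreement.
verdict: equivalent


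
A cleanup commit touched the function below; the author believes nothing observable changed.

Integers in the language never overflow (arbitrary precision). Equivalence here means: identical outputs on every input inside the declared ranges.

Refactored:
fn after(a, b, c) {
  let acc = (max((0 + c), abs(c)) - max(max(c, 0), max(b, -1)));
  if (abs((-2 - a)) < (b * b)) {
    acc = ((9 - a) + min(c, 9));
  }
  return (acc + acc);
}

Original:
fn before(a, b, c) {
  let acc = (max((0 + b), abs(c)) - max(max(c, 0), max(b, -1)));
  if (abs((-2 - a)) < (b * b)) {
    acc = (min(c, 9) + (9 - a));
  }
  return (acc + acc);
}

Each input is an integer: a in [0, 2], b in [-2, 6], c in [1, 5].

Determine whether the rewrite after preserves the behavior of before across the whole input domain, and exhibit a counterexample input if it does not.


The rewrite breaks on a=2, b=2, c=1, where the results are 0 and -2.
before: acc=0, then (abs((-2 - a)) < (b * b)) is false, then returns 0
after: acc=-1, then (abs((-2 - a)) < (b * b)) is false, then returns -2
verdict: not equivalent; witness: a=2, b=2, c=1


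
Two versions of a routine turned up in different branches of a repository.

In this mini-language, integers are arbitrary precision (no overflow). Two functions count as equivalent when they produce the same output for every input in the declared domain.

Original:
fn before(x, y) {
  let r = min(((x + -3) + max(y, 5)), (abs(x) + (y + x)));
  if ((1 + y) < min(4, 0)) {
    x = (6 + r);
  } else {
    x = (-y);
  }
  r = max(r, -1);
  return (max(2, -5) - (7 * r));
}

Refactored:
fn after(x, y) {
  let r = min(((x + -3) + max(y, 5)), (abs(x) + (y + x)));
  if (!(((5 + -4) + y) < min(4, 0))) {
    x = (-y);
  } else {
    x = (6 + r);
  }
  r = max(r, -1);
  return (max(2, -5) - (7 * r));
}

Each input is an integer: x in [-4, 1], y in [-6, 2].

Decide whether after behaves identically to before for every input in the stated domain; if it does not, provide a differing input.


Differences: constant usage differs, plus arithmetic usage differs, plus boolean connective usage differs — yet all 54 inputs agree.
verdict: equivalent


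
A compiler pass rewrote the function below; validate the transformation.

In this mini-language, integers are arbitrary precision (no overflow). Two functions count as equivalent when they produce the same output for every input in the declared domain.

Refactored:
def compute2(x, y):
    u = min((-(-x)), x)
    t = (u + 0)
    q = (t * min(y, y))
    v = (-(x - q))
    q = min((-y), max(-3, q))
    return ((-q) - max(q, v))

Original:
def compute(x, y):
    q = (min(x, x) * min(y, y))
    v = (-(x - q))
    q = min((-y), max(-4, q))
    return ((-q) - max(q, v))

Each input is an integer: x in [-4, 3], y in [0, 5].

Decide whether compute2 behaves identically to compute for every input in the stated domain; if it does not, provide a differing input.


Not equivalent: x=-4, y=1 separates them (4 vs 3).
compute: q becomes -4; next v becomes 0; next q becomes -4; next final value 4
compute2: u becomes -4; next t becomes -4; next q becomes -4; next v becomes 0; next q becomes -3; next final value 3
verdict: not equivalent; witness: x=-4, y=1


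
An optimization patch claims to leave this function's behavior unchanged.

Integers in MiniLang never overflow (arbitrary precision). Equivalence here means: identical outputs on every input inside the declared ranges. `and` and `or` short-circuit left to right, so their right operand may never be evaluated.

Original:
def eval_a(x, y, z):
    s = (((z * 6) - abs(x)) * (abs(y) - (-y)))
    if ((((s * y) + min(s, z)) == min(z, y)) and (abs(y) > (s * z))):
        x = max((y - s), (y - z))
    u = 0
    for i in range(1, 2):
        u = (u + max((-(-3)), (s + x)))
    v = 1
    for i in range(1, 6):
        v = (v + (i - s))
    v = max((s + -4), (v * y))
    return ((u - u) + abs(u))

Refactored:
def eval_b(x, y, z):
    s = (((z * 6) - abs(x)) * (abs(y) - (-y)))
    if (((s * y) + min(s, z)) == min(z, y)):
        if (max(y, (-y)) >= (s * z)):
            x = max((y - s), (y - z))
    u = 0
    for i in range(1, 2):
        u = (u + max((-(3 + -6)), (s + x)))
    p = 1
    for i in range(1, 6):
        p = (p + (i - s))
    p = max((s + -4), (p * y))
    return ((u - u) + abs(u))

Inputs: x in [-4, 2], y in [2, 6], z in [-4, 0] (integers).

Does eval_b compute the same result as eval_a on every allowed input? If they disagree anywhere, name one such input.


Equivalent. The suspicious-looking change has no observable effect anywhere in the declared ranges.
Every one of the 175 inputs gives matching results.
One worked example (x=-2, y=2, z=-1) — eval_a: s = -32; ((((s * y) + min(s, z)) == min(z, y)) and (abs(y) > (s * z))) -> false; u = 0; [i=1]; u = 3; v = 1; [i=1]; v = 34; [i=2]; v = 68; [i=3]; v = 103; [i=4]; v = 139; [i=5]; v = 176; v = 352; return 3; eval_b: s = -32; (((s * y) + min(s, z)) == min(z, y)) -> false; u = 0; [i=1]; u = 3; p = 1; [i=1]; p = 34; [i=2]; p = 68; [i=3]; p = 103; [i=4]; p = 139; [i=5]; p = 176; p = 352; return 3; agreement on 3.
verdict: equivalent


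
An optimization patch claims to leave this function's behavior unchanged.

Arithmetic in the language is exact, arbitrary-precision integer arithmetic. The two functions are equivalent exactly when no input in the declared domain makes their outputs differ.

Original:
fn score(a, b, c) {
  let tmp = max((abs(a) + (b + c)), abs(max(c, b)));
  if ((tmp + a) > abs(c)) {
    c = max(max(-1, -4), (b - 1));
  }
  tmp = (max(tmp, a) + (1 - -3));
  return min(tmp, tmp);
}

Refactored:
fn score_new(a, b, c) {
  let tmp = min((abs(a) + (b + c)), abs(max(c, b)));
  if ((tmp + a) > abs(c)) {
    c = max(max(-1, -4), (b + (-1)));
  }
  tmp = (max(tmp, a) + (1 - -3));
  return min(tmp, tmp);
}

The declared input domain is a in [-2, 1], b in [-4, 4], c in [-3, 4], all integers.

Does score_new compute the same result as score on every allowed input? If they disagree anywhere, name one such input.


These are not equivalent — on a=-2, b=-4, c=-3 the outputs split (7 vs 2).
score: tmp=3, then ((tmp + a) > abs(c)) is false, then tmp=7, then returns 7
score_new: tmp=-5, then ((tmp + a) > abs(c)) is false, then tmp=2, then returns 2
verdict: not equivalent; witness: a=-2, b=-4, c=-3


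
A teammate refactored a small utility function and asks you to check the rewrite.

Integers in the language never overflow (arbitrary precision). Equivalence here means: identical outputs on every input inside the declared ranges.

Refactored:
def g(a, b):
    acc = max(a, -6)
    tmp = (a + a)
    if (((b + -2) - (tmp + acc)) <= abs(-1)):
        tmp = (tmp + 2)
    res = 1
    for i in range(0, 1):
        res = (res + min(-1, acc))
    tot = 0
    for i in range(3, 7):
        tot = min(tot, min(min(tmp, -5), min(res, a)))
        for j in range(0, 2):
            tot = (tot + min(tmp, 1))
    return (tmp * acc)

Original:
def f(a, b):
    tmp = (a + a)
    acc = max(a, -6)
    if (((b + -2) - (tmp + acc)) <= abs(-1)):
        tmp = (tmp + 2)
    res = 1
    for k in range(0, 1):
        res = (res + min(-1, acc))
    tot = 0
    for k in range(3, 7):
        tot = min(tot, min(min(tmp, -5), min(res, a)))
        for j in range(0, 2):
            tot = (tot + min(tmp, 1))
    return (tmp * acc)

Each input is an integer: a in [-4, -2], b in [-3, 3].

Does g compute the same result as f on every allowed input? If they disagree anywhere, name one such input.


Behavior is preserved: although local variable names differ, the outputs never diverge.
Spot check at a=-2, b=-1 — f: tmp := -4 | acc := -2 | (((b + -2) - (tmp + acc)) <= abs(-1)): false | res := 1 | iter k=0: | res := -1 | tot := 0 | iter k=3: | tot := -5 | iter j=0: | tot := -9 | iter j=1: | tot := -13 | iter k=4: | tot := -13 | iter j=0: | tot := -17 | iter j=1: | tot := -21 | iter k=5: | tot := -21 | iter j=0: | tot := -25 | iter j=1: | tot := -29 | iter k=6: | tot := -29 | iter j=0: | tot := -33 | iter j=1: | tot := -37 | result 8. g: acc := -2 | tmp := -4 | (((b + -2) - (tmp + acc)) <= abs(-1)): false | res := 1 | iter i=0: | res := -1 | tot := 0 | iter i=3: | tot := -5 | iter j=0: | tot := -9 | iter j=1: | tot := -13 | iter i=4: | tot := -13 | iter j=0: | tot := -17 | iter j=1: | tot := -21 | iter i=5: | tot := -21 | iter j=0: | tot := -25 | iter j=1: | tot := -29 | iter i=6: | tot := -29 | iter j=0: | tot := -33 | iter j=1: | tot := -37 | result 8. Both give 8.
An exhaustive pass over the 21 declared inputs shows identical outputs.
verdict: equivalent


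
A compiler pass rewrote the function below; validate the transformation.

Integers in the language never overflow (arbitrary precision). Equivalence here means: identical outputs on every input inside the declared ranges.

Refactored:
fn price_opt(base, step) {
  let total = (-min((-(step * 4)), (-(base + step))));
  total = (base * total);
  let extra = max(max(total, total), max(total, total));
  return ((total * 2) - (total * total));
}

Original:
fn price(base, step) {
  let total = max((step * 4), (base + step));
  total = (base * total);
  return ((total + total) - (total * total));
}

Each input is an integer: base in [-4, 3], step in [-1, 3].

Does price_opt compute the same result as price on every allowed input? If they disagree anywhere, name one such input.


Equivalent — the differences include arithmetic usage differs; also statement counts differ; also constant usage differs; also min/max/abs usage differs; also local variable names differ, yet no declared input distinguishes the two.
Spot check at base=-4, step=0 — price: total=0, then total=0, then returns 0. price_opt: total=0, then total=0, then extra=0, then returns 0. Both give 0.
Every one of the 40 inputs gives matching results.
verdict: equivalent


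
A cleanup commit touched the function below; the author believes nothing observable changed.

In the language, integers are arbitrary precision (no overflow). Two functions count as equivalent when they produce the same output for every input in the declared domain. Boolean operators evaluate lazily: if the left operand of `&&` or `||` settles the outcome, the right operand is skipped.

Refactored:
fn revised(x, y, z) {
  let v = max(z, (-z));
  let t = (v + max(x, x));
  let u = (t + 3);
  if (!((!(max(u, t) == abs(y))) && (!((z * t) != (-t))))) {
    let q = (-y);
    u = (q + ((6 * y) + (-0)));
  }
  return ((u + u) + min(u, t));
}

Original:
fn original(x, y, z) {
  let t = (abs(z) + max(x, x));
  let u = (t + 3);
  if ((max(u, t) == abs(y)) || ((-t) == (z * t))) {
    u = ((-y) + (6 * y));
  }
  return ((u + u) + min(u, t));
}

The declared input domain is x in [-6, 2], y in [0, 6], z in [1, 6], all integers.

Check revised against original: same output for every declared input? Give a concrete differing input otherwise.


There is a counterexample at x=-6, y=0, z=1: -9 on one side, -5 on the other.
original: t=-5, then u=-2, then ((max(u, t) == abs(y)) || ((-t) == (z * t))) is false, then returns -9
revised: v=1, then t=-5, then u=-2, then (!((!(max(u, t) == abs(y))) && (!((z * t) != (-t))))) is true, then q=0, then u=0, then returns -5
verdict: not equivalent; witness: x=-6, y=0, z=1


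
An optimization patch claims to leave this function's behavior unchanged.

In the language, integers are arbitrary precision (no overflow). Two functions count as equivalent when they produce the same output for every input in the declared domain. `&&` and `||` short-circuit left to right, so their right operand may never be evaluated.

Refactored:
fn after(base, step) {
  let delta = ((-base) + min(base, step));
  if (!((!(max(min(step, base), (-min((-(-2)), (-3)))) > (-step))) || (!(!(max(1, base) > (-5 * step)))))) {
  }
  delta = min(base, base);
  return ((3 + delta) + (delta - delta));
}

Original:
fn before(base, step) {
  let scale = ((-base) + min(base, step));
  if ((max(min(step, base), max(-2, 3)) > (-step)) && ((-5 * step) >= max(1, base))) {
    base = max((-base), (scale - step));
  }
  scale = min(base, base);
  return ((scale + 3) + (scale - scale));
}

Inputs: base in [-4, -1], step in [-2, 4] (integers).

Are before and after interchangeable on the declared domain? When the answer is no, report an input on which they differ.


There is a counterexample at base=-4, step=-2: 7 on one side, -1 on the other.
before: scale = 0; ((max(min(step, base), max(-2, 3)) > (-step)) && ((-5 * step) >= max(1, base))) -> true; base = 4; scale = 4; return 7
after: delta = 0; (!((!(max(min(step, base), (-min((-(-2)), (-3)))) > (-step))) || (!(!(max(1, base) > (-5 * step)))))) -> true; delta = -4; return -1
verdict: not equivalent; witness: base=-4, step=-2


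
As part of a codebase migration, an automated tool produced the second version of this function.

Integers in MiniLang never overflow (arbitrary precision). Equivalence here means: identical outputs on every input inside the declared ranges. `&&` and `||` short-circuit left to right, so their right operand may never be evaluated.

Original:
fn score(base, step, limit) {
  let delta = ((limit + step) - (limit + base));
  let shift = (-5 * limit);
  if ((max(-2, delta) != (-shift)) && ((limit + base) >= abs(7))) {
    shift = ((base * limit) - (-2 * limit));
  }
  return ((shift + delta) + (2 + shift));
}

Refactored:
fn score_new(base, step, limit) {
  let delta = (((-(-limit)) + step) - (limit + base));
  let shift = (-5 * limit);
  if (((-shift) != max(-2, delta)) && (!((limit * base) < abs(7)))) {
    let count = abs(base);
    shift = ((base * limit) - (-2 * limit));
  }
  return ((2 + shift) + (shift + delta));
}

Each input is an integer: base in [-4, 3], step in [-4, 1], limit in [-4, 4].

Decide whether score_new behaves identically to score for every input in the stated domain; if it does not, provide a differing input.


Take base=-4, step=-4, limit=-4.
score: delta becomes 0; next shift becomes 20; next ((max(-2, delta) != (-shift)) && ((limit + base) >= abs(7))) evaluates to false; next final value 42
score_new: delta becomes 0; next shift becomes 20; next (((-shift) != max(-2, delta)) && (!((limit * base) < abs(7)))) evaluates to true; next count becomes 4; next shift becomes 8; next final value 18
42 and 18 differ, so these are not the same function on this domain.
verdict: not equivalent; witness: base=-4, step=-4, limit=-4


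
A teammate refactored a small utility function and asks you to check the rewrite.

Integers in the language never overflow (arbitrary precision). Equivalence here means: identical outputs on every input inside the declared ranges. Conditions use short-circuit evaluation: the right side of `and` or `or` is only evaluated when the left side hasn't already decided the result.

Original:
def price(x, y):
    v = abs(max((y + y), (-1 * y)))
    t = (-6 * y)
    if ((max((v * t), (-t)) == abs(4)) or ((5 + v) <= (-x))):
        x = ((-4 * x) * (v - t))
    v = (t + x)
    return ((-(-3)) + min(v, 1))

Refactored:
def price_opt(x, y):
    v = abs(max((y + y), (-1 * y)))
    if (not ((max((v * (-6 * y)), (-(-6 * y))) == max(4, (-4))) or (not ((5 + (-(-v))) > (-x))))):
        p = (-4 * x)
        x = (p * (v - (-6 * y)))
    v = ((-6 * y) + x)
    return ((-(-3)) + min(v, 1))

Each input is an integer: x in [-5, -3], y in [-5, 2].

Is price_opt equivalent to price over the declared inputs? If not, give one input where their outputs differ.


There is a counterexample at x=-5, y=-5: 4 on one side, -467 on the other.
price: v = 5; t = 30; ((max((v * t), (-t)) == abs(4)) or ((5 + v) <= (-x))) -> false; v = 25; return 4
price_opt: v = 5; (not ((max((v * (-6 * y)), (-(-6 * y))) == max(4, (-4))) or (not ((5 + (-(-v))) > (-x))))) -> true; p = 20; x = -500; v = -470; return -467
verdict: not equivalent; witness: x=-5, y=-5


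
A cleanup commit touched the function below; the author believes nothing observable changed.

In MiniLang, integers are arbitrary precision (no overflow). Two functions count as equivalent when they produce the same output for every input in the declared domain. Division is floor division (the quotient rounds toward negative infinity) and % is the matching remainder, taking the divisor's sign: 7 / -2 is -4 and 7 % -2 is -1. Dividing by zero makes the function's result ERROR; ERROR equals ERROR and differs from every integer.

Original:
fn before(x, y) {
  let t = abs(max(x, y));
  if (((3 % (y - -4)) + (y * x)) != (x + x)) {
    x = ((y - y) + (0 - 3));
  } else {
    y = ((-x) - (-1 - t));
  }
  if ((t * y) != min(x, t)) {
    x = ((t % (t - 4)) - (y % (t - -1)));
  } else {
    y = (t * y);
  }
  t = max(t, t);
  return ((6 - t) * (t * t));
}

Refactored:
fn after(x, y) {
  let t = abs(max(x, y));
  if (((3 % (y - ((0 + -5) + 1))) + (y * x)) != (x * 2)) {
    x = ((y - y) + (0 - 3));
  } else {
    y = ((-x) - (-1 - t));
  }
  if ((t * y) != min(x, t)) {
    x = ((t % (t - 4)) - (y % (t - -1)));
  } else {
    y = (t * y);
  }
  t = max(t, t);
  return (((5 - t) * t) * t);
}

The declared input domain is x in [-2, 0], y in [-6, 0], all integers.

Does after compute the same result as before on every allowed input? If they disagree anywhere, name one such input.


These are not equivalent — on x=-2, y=-6 the outputs split (16 vs 12).
before: t=2, then (((3 % (y - -4)) + (y * x)) != (x + x)) is true, then x=-3, then ((t * y) != min(x, t)) is true, then x=0, then t=2, then returns 16
after: t=2, then (((3 % (y - ((0 + -5) + 1))) + (y * x)) != (x * 2)) is true, then x=-3, then ((t * y) != min(x, t)) is true, then x=0, then t=2, then returns 12
verdict: not equivalent; witness: x=-2, y=-6


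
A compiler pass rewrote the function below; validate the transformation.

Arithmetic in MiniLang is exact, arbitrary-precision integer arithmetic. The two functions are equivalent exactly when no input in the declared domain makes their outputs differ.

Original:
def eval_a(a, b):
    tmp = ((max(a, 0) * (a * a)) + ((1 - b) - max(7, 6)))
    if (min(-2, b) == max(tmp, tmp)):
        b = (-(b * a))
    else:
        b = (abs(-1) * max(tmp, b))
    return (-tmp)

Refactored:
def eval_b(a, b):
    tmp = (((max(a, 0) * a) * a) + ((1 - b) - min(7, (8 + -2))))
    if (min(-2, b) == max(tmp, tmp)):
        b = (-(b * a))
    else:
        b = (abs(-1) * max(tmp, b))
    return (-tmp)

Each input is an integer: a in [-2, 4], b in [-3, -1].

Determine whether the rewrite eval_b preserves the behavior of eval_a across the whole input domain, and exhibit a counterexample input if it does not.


There is a counterexample at a=-2, b=-3: 3 on one side, 2 on the other.
eval_a: tmp := -3 | (min(-2, b) == max(tmp, tmp)): true | b := -6 | result 3
eval_b: tmp := -2 | (min(-2, b) == max(tmp, tmp)): false | b := -2 | result 2
verdict: not equivalent; witness: a=-2, b=-3


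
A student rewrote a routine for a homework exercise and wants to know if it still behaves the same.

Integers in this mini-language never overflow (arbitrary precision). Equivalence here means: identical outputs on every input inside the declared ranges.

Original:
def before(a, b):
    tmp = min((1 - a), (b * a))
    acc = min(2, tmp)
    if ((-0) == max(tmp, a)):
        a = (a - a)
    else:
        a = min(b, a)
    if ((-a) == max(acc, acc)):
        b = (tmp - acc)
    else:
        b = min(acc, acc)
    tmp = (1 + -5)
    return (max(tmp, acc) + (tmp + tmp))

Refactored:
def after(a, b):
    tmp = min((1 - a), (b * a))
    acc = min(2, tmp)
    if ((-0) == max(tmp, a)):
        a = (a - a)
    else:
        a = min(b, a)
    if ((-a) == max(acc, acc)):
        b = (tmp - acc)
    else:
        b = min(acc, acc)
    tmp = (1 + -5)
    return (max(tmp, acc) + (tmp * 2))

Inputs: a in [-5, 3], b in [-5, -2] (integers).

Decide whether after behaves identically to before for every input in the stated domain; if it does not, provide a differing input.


Side by side, the visible changes include: constant usage differs, plus arithmetic usage differs.
As a probe, take a=0, b=-4: before runs tmp := 0 | acc := 0 | ((-0) == max(tmp, a)): true | a := 0 | ((-a) == max(acc, acc)): true | b := 0 | tmp := -4 | result -8; after runs tmp := 0 | acc := 0 | ((-0) == max(tmp, a)): true | a := 0 | ((-a) == max(acc, acc)): true | b := 0 | tmp := -4 | result -8; both end at -8.
Every one of the 36 inputs gives matching results.
verdict: equivalent


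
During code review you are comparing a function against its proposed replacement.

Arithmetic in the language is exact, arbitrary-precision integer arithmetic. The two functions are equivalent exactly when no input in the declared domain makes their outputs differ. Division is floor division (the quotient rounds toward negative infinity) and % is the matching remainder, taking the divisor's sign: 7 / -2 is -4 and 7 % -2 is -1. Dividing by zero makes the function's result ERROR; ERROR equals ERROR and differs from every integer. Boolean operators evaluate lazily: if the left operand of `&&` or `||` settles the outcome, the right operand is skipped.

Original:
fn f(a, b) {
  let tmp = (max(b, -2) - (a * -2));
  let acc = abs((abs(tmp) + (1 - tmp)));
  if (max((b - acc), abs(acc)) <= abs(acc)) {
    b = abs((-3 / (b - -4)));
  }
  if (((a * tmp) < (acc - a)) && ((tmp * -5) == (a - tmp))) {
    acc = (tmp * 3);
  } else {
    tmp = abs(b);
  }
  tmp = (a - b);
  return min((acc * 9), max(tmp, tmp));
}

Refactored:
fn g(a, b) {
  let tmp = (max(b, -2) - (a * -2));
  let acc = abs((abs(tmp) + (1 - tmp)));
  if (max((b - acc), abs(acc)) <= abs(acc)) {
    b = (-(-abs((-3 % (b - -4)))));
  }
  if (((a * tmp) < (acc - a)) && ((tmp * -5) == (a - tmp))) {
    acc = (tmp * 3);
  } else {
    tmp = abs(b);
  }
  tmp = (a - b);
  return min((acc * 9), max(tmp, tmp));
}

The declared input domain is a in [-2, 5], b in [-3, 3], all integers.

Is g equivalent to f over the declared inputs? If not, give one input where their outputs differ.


There is a counterexample at a=-2, b=-3: -5 on one side, -2 on the other.
f: tmp := -6 | acc := 13 | (max((b - acc), abs(acc)) <= abs(acc)): true | b := 3 | (((a * tmp) < (acc - a)) && ((tmp * -5) == (a - tmp))): false | tmp := 3 | tmp := -5 | result -5
g: tmp := -6 | acc := 13 | (max((b - acc), abs(acc)) <= abs(acc)): true | b := 0 | (((a * tmp) < (acc - a)) && ((tmp * -5) == (a - tmp))): false | tmp := 0 | tmp := -2 | result -2
verdict: not equivalent; witness: a=-2, b=-3


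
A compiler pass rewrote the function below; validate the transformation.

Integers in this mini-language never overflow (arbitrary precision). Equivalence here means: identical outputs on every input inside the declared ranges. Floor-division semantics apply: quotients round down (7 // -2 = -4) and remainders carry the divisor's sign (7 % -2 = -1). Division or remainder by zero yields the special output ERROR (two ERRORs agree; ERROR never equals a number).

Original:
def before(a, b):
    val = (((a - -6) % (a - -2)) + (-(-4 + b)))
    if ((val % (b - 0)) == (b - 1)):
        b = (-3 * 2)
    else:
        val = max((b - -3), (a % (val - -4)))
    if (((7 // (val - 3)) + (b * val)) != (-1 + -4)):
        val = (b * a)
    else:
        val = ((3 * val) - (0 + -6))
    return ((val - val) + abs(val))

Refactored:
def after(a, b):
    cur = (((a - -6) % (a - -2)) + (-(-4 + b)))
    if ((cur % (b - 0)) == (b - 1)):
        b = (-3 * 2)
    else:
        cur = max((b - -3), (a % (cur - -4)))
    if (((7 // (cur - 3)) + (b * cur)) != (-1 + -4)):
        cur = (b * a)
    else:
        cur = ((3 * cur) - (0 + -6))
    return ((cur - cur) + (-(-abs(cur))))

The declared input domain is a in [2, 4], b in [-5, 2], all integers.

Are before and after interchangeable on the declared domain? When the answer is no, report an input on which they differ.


Reading the diff, among the changes: local variable names differ.
As a probe, take a=2, b=0: before runs val = 4; division by zero -> ERROR; after runs cur = 4; division by zero -> ERROR; both end at ERROR.
Sweeping the whole domain (24 inputs) finds no disagreement.
verdict: equivalent


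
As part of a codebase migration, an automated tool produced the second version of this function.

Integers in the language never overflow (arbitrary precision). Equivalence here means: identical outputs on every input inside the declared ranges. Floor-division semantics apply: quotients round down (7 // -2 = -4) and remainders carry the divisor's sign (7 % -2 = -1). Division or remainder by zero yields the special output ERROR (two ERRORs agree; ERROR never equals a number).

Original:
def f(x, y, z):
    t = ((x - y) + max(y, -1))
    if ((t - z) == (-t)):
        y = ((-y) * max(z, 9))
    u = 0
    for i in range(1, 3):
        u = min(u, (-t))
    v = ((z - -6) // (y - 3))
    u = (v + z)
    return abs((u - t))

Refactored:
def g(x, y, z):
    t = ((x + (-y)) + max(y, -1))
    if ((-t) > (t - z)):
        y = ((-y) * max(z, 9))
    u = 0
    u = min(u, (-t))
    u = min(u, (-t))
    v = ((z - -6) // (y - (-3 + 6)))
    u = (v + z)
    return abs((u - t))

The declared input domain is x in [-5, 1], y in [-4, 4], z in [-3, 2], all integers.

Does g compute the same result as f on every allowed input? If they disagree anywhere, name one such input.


Run the pair on x=-5, y=-4, z=-3.
f: t becomes -2; next ((t - z) == (-t)) evaluates to false; next u becomes 0; next at i=1:; next u becomes 0; next at i=2:; next u becomes 0; next v becomes -1; next u becomes -4; next final value 2
g: t becomes -2; next ((-t) > (t - z)) evaluates to true; next y becomes 36; next u becomes 0; next u becomes 0; next u becomes 0; next v becomes 0; next u becomes -3; next final value 1
2 vs 1 — the two versions disagree here.
verdict: not equivalent; witness: x=-5, y=-4, z=-3


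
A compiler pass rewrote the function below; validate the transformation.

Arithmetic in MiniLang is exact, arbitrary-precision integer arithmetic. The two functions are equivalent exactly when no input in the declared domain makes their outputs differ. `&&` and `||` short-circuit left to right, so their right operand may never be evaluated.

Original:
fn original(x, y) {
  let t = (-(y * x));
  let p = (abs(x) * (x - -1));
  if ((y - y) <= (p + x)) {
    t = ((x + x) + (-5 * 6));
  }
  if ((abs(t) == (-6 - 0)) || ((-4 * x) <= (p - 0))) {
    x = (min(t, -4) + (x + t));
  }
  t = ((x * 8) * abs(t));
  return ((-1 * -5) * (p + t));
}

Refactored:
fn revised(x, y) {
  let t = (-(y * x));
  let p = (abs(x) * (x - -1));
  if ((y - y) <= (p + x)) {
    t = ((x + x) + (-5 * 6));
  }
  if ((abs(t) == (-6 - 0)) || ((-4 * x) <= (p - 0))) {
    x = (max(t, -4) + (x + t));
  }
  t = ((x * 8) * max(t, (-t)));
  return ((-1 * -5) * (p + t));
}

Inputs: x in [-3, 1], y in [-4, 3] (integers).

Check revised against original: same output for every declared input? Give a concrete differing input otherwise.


Consider the input x=0, y=-4.
original: t = 0; p = 0; ((y - y) <= (p + x)) -> true; t = -30; ((abs(t) == (-6 - 0)) || ((-4 * x) <= (p - 0))) -> true; x = -60; t = -14400; return -72000
revised: t = 0; p = 0; ((y - y) <= (p + x)) -> true; t = -30; ((abs(t) == (-6 - 0)) || ((-4 * x) <= (p - 0))) -> true; x = -34; t = -8160; return -40800
-72000 and -40800 differ, so these are not the same function on this domain.
verdict: not equivalent; witness: x=0, y=-4


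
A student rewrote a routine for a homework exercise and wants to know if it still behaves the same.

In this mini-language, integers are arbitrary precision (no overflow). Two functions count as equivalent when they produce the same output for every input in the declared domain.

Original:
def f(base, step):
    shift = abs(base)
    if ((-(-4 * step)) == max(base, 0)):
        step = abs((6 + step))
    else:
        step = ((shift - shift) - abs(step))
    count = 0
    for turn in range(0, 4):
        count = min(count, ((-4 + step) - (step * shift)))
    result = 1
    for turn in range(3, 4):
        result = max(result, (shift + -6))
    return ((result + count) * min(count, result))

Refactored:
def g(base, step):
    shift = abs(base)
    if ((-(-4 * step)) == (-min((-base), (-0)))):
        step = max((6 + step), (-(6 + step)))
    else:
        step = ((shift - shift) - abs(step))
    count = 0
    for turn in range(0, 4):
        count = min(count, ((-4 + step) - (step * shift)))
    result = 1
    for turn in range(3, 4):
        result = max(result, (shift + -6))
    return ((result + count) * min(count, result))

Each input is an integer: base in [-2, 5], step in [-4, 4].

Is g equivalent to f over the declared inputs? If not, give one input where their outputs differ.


The two versions differ — the changes include constant usage differs, plus min/max/abs usage differs, plus arithmetic usage differs.
Spot check at base=2, step=0 — f: shift becomes 2; next ((-(-4 * step)) == max(base, 0)) evaluates to false; next step becomes 0; next count becomes 0; next at turn=0:; next count becomes -4; next at turn=1:; next count becomes -4; next at turn=2:; next count becomes -4; next at turn=3:; next count becomes -4; next result becomes 1; next at turn=3:; next result becomes 1; next final value 12. g: shift becomes 2; next ((-(-4 * step)) == (-min((-base), (-0)))) evaluates to false; next step becomes 0; next count becomes 0; next at turn=0:; next count becomes -4; next at turn=1:; next count becomes -4; next at turn=2:; next count becomes -4; next at turn=3:; next count becomes -4; next result becomes 1; next at turn=3:; next result becomes 1; next final value 12. Both give 12.
Sweeping the whole domain (72 inputs) finds no disagreement.
verdict: equivalent


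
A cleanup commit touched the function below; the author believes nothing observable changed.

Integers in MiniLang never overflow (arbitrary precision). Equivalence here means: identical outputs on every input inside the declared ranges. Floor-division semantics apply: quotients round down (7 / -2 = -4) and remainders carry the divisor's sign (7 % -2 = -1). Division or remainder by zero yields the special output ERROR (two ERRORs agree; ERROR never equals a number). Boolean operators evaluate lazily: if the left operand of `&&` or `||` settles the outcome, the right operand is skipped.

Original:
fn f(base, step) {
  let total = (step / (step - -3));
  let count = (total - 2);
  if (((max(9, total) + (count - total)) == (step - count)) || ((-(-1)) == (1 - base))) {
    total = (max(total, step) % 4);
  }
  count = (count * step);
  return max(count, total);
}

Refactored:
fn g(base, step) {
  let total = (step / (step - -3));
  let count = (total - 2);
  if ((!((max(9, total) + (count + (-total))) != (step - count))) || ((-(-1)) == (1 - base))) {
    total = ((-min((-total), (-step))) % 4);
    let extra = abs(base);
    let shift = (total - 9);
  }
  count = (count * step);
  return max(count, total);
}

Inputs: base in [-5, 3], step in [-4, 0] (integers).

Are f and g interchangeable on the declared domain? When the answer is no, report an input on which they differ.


Differences: comparison usage differs, plus min/max/abs usage differs, plus local variable names differ, plus statement counts differ, plus arithmetic usage differs, plus boolean connective usage differs, plus constant usage differs — yet all 45 inputs agree.
verdict: equivalent


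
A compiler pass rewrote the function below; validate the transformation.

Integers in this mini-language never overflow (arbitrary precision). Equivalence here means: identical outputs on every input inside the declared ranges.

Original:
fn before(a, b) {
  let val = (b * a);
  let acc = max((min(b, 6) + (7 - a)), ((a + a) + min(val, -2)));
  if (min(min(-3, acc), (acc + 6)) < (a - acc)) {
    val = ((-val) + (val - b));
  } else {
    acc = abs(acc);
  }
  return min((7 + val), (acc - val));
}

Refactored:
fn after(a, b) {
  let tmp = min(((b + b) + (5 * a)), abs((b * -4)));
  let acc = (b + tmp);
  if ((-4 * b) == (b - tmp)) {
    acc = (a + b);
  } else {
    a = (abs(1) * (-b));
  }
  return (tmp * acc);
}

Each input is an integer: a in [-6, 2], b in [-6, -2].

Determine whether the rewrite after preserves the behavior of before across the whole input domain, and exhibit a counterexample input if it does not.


Consider the input a=-6, b=-6.
before: val = 36; acc = 7; (min(min(-3, acc), (acc + 6)) < (a - acc)) -> false; acc = 7; return -29
after: tmp = -42; acc = -48; ((-4 * b) == (b - tmp)) -> false; a = 6; return 2016
-29 and 2016 differ, so these are not the same function on this domain.
verdict: not equivalent; witness: a=-6, b=-6


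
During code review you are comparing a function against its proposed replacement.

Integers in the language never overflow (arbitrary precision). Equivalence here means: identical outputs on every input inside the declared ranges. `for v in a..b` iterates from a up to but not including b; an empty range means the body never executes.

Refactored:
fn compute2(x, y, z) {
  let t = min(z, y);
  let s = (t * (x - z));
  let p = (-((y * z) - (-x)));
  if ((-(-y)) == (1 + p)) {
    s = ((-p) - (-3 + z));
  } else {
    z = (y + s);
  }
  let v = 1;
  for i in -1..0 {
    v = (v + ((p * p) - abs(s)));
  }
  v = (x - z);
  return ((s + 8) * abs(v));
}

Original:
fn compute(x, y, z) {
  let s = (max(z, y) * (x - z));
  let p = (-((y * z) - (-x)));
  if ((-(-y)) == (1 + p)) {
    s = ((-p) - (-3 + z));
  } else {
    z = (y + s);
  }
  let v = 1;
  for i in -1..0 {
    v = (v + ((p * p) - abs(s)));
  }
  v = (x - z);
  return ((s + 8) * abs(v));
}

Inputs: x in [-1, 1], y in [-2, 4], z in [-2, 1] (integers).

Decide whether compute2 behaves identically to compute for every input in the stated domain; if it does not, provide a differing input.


On input x=-1, y=-2, z=0, compute returns 8 while compute2 returns 10.
verdict: not equivalent; witness: x=-1, y=-2, z=0


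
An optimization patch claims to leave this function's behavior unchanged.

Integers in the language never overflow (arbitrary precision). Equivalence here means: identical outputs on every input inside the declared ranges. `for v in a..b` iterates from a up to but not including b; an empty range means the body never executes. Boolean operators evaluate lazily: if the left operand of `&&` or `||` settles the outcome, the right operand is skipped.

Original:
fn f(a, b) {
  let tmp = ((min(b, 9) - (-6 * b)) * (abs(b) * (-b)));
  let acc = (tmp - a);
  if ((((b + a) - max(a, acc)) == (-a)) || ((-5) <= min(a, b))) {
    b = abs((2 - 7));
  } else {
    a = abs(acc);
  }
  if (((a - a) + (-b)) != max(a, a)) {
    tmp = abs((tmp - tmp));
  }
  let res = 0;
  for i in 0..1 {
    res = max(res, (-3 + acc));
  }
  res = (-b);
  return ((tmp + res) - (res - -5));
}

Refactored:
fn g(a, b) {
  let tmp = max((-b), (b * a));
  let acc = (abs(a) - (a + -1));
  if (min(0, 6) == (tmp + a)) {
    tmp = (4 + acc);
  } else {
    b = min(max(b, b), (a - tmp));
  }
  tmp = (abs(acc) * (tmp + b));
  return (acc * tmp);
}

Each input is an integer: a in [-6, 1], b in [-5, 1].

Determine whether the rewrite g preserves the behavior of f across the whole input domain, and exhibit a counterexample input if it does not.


The rewrite breaks on a=-6, b=-5, where the results are -5 and -1014.
f: tmp := -875 | acc := -869 | ((((b + a) - max(a, acc)) == (-a)) || ((-5) <= min(a, b))): false | a := 869 | (((a - a) + (-b)) != max(a, a)): true | tmp := 0 | res := 0 | iter i=0: | res := 0 | res := 5 | result -5
g: tmp := 30 | acc := 13 | (min(0, 6) == (tmp + a)): false | b := -36 | tmp := -78 | result -1014
verdict: not equivalent; witness: a=-6, b=-5


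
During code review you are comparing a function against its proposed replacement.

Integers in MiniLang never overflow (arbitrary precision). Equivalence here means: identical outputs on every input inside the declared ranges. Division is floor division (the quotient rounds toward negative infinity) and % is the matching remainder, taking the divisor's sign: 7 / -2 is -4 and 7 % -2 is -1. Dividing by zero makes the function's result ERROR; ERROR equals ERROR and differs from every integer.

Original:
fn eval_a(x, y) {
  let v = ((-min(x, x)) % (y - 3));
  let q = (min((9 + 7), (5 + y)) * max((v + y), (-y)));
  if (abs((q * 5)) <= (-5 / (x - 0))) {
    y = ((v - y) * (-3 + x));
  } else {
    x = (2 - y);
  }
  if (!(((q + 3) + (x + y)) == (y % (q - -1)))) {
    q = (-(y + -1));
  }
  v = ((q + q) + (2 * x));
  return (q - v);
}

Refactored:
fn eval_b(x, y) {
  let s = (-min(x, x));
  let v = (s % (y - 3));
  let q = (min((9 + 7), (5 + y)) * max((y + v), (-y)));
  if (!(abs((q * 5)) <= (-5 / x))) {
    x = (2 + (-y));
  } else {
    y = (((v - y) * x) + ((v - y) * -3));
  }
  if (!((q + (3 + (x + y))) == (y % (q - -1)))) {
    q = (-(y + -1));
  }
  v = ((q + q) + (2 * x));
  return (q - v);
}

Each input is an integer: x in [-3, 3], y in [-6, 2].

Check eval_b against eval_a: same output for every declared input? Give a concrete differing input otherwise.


Side by side, the visible changes include: boolean connective usage differs; and constant usage differs; and arithmetic usage differs; and statement counts differ; and local variable names differ.
Spot check at x=-1, y=-1 — eval_a: v := -3 | q := 4 | (abs((q * 5)) <= (-5 / (x - 0))): false | x := 3 | (!(((q + 3) + (x + y)) == (y % (q - -1)))): true | q := 2 | v := 10 | result -8. eval_b: s := 1 | v := -3 | q := 4 | (!(abs((q * 5)) <= (-5 / x))): true | x := 3 | (!((q + (3 + (x + y))) == (y % (q - -1)))): true | q := 2 | v := 10 | result -8. Both give -8.
Checked all 63 inputs in the declared domain: the outputs agree on every one.
verdict: equivalent
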